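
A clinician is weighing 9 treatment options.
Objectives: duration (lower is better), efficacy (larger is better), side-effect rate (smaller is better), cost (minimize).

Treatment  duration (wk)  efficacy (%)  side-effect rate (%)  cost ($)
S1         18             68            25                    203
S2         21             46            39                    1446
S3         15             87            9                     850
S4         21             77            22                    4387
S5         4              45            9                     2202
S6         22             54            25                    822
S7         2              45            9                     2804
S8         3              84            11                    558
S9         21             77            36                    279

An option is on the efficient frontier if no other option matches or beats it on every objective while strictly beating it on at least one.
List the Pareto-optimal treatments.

S1: not dominated (best cost).
S2: dominated by S1 (duration 18≤21, efficacy 68≥46, side-effect rate 25≤39, cost 203≤1446).
S3: not dominated (best efficacy).
S4: dominated by S3 (duration 15≤21, efficacy 87≥77, side-effect rate 9≤22, cost 850≤4387).
S5: not dominated.
S6: dominated by S1 (duration 18≤22, efficacy 68≥54, side-effect rate 25≤25, cost 203≤822).
S7: not dominated (best duration).
S8: not dominated.
S9: not dominated.

S1, S3, S5, S7, S8, S9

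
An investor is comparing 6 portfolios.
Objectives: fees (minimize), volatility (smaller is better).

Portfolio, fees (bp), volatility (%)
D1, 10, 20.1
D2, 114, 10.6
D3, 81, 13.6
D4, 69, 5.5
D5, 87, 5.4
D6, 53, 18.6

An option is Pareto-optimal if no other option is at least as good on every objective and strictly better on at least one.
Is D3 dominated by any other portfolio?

D4 vs D3: fees 69≤81, volatility 5.5≤13.6 — D4 is at least as good on every objective and strictly better on at least one, so D4 dominates D3.

Yes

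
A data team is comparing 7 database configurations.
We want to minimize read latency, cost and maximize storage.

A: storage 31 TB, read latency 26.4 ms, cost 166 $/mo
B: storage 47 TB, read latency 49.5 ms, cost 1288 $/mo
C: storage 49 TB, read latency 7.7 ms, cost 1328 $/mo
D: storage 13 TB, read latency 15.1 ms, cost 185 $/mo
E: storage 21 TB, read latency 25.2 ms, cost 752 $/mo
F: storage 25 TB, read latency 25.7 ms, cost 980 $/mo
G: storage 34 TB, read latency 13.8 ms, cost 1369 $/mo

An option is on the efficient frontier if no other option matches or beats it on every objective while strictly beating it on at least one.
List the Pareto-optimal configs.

A, B, C, D, E, F

A: not dominated (best cost).
B: not dominated.
C: not dominated (best storage).
D: not dominated.
E: not dominated.
F: not dominated.
G: dominated by C (storage 49≥34, read latency 7.7≤13.8, cost 1328≤1369).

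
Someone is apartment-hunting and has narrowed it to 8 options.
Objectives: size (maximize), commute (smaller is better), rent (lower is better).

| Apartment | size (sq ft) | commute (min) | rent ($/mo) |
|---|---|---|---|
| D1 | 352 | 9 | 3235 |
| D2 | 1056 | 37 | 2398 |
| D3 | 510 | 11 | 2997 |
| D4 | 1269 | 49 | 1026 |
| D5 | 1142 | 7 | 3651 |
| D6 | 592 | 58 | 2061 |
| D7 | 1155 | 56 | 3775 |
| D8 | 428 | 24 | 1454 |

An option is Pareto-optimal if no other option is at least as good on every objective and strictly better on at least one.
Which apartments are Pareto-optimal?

D1: not dominated.
D2: not dominated.
D3: not dominated.
D4: not dominated (best size).
D5: not dominated (best commute).
D6: dominated by D4 (size 1269≥592, commute 49≤58, rent 1026≤2061).
D7: dominated by D4 (size 1269≥1155, commute 49≤56, rent 1026≤3775).
D8: not dominated.

D1, D2, D3, D4, D5, D8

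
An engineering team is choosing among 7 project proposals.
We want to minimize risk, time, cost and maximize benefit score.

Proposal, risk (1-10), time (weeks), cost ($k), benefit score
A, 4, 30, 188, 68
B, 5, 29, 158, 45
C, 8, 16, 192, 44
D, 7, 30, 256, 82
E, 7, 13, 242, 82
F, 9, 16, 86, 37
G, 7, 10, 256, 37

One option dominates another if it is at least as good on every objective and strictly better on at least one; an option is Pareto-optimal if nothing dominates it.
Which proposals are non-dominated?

A: not dominated (best risk).
B: not dominated.
C: not dominated.
D: dominated by E (risk 7≤7, time 13≤30, cost 242≤256, benefit score 82≥82).
E: not dominated.
F: not dominated (best cost).
G: not dominated (best time).

A, B, C, E, F, G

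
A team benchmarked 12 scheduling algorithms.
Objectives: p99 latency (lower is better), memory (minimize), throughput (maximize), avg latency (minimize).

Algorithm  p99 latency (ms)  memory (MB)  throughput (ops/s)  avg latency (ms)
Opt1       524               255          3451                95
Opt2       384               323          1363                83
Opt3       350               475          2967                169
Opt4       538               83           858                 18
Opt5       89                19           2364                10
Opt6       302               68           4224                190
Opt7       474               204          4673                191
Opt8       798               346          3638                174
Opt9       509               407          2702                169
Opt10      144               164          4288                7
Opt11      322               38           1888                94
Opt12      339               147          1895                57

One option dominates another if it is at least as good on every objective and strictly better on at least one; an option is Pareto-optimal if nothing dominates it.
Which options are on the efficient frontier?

Opt1: dominated by Opt10 (p99 latency 144≤524, memory 164≤255, throughput 4288≥3451, avg latency 7≤95).
Opt2: dominated by Opt5 (p99 latency 89≤384, memory 19≤323, throughput 2364≥1363, avg latency 10≤83).
Opt3: dominated by Opt10 (p99 latency 144≤350, memory 164≤475, throughput 4288≥2967, avg latency 7≤169).
Opt4: dominated by Opt5 (p99 latency 89≤538, memory 19≤83, throughput 2364≥858, avg latency 10≤18).
Opt5: not dominated (best p99 latency).
Opt6: not dominated.
Opt7: not dominated (best throughput).
Opt8: dominated by Opt10 (p99 latency 144≤798, memory 164≤346, throughput 4288≥3638, avg latency 7≤174).
Opt9: dominated by Opt10 (p99 latency 144≤509, memory 164≤407, throughput 4288≥2702, avg latency 7≤169).
Opt10: not dominated (best avg latency).
Opt11: dominated by Opt5 (p99 latency 89≤322, memory 19≤38, throughput 2364≥1888, avg latency 10≤94).
Opt12: dominated by Opt5 (p99 latency 89≤339, memory 19≤147, throughput 2364≥1895, avg latency 10≤57).

Opt5, Opt6, Opt7, Opt10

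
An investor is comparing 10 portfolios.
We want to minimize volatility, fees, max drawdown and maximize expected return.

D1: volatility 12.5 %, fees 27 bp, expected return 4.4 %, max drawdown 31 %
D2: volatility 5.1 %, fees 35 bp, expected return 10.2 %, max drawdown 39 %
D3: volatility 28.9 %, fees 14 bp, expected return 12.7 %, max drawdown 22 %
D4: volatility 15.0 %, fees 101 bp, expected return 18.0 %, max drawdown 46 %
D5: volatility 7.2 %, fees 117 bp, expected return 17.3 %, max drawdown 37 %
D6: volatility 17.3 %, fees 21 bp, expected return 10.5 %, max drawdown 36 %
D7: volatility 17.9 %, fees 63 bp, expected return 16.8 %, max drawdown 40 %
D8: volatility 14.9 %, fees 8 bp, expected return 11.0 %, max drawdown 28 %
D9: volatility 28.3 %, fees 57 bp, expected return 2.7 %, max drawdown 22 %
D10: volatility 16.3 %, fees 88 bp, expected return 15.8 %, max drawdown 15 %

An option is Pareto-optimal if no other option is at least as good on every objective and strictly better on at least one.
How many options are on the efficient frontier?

9

D1: not dominated.
D2: not dominated (best volatility).
D3: not dominated.
D4: not dominated (best expected return).
D5: not dominated.
D6: dominated by D8 (volatility 14.9≤17.3, fees 8≤21, expected return 11.0≥10.5, max drawdown 28≤36).
D7: not dominated.
D8: not dominated (best fees).
D9: not dominated.
D10: not dominated (best max drawdown).
Pareto-optimal: D1, D2, D3, D4, D5, D7, D8, D9, D10 → 9.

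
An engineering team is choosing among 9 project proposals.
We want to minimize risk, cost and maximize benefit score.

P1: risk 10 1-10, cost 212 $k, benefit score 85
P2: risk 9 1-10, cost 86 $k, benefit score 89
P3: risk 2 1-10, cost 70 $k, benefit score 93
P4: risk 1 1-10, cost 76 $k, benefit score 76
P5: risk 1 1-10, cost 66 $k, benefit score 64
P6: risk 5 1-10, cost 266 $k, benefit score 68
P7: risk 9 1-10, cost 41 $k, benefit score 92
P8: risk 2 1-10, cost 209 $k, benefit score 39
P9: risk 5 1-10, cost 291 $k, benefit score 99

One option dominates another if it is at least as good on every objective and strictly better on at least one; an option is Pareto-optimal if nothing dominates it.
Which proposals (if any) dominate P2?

P3, P7

P3: risk 2≤9, cost 70≤86, benefit score 93≥89 — dominates P2.
P7: risk 9≤9, cost 41≤86, benefit score 92≥89 — dominates P2.
Others (P1, P4, P5, P6, P8, P9) are each worse than P2 on at least one objective.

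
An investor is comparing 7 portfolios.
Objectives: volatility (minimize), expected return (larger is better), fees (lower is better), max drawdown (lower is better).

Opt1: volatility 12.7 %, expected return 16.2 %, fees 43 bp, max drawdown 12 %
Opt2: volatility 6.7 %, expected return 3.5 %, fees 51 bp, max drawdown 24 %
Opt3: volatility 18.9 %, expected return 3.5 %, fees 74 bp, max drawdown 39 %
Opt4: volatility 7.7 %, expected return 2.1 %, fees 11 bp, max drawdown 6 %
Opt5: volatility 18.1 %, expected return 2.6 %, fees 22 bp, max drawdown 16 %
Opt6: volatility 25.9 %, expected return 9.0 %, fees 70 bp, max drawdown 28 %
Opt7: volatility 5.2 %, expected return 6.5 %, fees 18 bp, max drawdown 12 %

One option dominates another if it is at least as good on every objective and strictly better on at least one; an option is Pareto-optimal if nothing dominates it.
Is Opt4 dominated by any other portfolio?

Opt1: worse on volatility (12.7 vs 7.7).
Opt2: worse on fees (51 vs 11).
Opt3: worse on volatility (18.9 vs 7.7).
Opt5: worse on volatility (18.1 vs 7.7).
Opt6: worse on volatility (25.9 vs 7.7).
Opt7: worse on fees (18 vs 11).
No option is at least as good as Opt4 on every objective and strictly better on one.

No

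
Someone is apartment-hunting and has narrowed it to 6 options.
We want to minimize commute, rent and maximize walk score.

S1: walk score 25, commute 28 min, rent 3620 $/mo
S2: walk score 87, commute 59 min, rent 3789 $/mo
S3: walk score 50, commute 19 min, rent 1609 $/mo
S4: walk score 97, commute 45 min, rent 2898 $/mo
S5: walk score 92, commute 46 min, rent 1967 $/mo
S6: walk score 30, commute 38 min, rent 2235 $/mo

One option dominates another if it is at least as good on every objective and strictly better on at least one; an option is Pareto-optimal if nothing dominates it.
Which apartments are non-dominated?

S3, S4, S5

S1: dominated by S3 (walk score 50≥25, commute 19≤28, rent 1609≤3620).
S2: dominated by S4 (walk score 97≥87, commute 45≤59, rent 2898≤3789).
S3: not dominated (best commute).
S4: not dominated (best walk score).
S5: not dominated.
S6: dominated by S3 (walk score 50≥30, commute 19≤38, rent 1609≤2235).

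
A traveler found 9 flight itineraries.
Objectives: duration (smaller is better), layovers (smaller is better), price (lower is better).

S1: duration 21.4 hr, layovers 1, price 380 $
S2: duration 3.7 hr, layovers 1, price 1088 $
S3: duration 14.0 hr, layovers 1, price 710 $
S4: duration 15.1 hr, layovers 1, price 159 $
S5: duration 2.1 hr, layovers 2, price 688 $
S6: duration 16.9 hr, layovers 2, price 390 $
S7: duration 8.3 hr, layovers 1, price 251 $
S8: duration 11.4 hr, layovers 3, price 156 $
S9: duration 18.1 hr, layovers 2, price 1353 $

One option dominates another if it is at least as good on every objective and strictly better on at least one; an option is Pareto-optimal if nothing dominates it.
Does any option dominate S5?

S1: worse on duration (21.4 vs 2.1).
S2: worse on duration (3.7 vs 2.1).
S3: worse on duration (14.0 vs 2.1).
S4: worse on duration (15.1 vs 2.1).
S6: worse on duration (16.9 vs 2.1).
S7: worse on duration (8.3 vs 2.1).
S8: worse on duration (11.4 vs 2.1).
S9: worse on duration (18.1 vs 2.1).
No option is at least as good as S5 on every objective and strictly better on one.

No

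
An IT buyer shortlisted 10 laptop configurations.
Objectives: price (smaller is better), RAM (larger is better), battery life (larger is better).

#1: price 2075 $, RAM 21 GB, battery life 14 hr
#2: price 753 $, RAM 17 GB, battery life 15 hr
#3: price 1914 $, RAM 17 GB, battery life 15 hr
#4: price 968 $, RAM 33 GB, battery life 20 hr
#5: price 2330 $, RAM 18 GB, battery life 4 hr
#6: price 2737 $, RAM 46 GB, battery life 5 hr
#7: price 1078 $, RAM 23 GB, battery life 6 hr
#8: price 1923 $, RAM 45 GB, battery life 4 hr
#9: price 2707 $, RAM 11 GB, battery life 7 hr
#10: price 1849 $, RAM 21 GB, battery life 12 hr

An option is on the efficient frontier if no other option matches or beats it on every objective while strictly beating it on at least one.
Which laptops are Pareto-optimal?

#2, #4, #6, #8

#1: dominated by #4 (price 968≤2075, RAM 33≥21, battery life 20≥14).
#2: not dominated (best price).
#3: dominated by #2 (price 753≤1914, RAM 17≥17, battery life 15≥15).
#4: not dominated (best battery life).
#5: dominated by #1 (price 2075≤2330, RAM 21≥18, battery life 14≥4).
#6: not dominated (best RAM).
#7: dominated by #4 (price 968≤1078, RAM 33≥23, battery life 20≥6).
#8: not dominated.
#9: dominated by #1 (price 2075≤2707, RAM 21≥11, battery life 14≥7).
#10: dominated by #4 (price 968≤1849, RAM 33≥21, battery life 20≥12).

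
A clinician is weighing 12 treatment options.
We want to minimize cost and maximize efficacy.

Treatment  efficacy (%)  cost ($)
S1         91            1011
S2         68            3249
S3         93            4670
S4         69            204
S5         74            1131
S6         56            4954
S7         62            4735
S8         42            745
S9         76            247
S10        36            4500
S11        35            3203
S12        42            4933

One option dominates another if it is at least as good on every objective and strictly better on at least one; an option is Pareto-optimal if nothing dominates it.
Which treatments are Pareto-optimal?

S1, S3, S4, S9

S1: not dominated.
S2: dominated by S1 (efficacy 91≥68, cost 1011≤3249).
S3: not dominated (best efficacy).
S4: not dominated (best cost).
S5: dominated by S1 (efficacy 91≥74, cost 1011≤1131).
S6: dominated by S1 (efficacy 91≥56, cost 1011≤4954).
S7: dominated by S1 (efficacy 91≥62, cost 1011≤4735).
S8: dominated by S4 (efficacy 69≥42, cost 204≤745).
S9: not dominated.
S10: dominated by S1 (efficacy 91≥36, cost 1011≤4500).
S11: dominated by S1 (efficacy 91≥35, cost 1011≤3203).
S12: dominated by S1 (efficacy 91≥42, cost 1011≤4933).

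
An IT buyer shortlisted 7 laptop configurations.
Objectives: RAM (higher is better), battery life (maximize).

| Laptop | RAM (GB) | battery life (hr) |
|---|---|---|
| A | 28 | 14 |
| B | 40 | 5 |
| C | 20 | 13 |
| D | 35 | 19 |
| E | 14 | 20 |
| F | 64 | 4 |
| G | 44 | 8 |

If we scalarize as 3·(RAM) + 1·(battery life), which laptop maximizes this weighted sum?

F

A: 3·28 + 1·14 = 98
B: 3·40 + 1·5 = 125
C: 3·20 + 1·13 = 73
D: 3·35 + 1·19 = 124
E: 3·14 + 1·20 = 62
F: 3·64 + 1·4 = 196
G: 3·44 + 1·8 = 140
Highest: F at 196.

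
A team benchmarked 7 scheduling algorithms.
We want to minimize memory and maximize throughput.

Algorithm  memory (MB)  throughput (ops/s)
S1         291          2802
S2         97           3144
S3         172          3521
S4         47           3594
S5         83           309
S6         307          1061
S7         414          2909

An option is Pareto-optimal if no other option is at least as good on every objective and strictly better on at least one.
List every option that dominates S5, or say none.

S4: memory 47≤83, throughput 3594≥309 — dominates S5.
Others (S1, S2, S3, S6, S7) are each worse than S5 on at least one objective.

S4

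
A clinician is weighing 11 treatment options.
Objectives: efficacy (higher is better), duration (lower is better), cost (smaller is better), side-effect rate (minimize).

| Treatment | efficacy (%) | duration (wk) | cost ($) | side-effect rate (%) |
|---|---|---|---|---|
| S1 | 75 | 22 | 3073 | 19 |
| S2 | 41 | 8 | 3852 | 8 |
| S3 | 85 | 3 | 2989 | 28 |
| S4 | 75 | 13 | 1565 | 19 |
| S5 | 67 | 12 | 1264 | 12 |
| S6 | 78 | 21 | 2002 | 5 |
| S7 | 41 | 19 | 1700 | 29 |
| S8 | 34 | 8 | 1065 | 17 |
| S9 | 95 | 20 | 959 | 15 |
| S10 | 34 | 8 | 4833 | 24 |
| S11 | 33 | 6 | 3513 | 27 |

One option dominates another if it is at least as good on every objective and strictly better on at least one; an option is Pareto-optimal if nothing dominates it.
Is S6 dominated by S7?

S7 vs S6: S7 is worse on efficacy (41 vs 78), so it does not dominate S6.

No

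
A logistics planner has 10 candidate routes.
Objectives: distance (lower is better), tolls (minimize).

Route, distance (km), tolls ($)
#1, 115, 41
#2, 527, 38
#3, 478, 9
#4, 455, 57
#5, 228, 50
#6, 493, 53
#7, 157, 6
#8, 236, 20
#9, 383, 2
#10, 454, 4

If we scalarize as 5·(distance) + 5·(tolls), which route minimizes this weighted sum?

#1

#1: 5·115 + 5·41 = 780
#2: 5·527 + 5·38 = 2825
#3: 5·478 + 5·9 = 2435
#4: 5·455 + 5·57 = 2560
#5: 5·228 + 5·50 = 1390
#6: 5·493 + 5·53 = 2730
#7: 5·157 + 5·6 = 815
#8: 5·236 + 5·20 = 1280
#9: 5·383 + 5·2 = 1925
#10: 5·454 + 5·4 = 2290
Lowest: #1 at 780.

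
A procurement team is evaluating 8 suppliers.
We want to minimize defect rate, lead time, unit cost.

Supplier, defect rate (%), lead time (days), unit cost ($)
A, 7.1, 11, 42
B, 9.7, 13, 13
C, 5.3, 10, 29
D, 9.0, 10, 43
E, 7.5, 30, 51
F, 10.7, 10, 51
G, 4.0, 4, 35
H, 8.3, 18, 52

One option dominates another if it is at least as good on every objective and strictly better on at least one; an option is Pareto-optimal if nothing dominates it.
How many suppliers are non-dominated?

A: dominated by C (defect rate 5.3≤7.1, lead time 10≤11, unit cost 29≤42).
B: not dominated (best unit cost).
C: not dominated.
D: dominated by C (defect rate 5.3≤9.0, lead time 10≤10, unit cost 29≤43).
E: dominated by A (defect rate 7.1≤7.5, lead time 11≤30, unit cost 42≤51).
F: dominated by C (defect rate 5.3≤10.7, lead time 10≤10, unit cost 29≤51).
G: not dominated (best defect rate).
H: dominated by A (defect rate 7.1≤8.3, lead time 11≤18, unit cost 42≤52).
Pareto-optimal: B, C, G → 3.

3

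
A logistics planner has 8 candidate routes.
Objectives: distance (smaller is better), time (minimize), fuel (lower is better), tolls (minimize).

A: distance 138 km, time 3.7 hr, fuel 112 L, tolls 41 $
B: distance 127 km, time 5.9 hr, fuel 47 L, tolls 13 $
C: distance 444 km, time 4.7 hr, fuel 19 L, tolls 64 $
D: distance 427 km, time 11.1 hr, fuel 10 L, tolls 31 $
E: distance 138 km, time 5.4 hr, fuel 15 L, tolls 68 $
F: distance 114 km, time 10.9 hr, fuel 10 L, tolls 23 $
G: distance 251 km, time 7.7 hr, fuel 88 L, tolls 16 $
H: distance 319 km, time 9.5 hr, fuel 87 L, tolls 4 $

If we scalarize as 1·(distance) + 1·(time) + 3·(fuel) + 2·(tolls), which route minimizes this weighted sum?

A: 1·138 + 1·3.7 + 3·112 + 2·41 = 559.7
B: 1·127 + 1·5.9 + 3·47 + 2·13 = 299.9
C: 1·444 + 1·4.7 + 3·19 + 2·64 = 633.7
D: 1·427 + 1·11.1 + 3·10 + 2·31 = 530.1
E: 1·138 + 1·5.4 + 3·15 + 2·68 = 324.4
F: 1·114 + 1·10.9 + 3·10 + 2·23 = 200.9
G: 1·251 + 1·7.7 + 3·88 + 2·16 = 554.7
H: 1·319 + 1·9.5 + 3·87 + 2·4 = 597.5
Lowest: F at 200.9.

F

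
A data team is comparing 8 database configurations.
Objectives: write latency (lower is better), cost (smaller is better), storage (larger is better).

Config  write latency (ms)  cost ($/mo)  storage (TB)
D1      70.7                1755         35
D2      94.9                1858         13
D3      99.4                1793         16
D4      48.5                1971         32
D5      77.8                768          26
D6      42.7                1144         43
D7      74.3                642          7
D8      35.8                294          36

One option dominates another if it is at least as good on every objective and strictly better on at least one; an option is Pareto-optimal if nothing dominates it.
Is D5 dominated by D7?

D7 vs D5: D7 is worse on storage (7 vs 26), so it does not dominate D5.

No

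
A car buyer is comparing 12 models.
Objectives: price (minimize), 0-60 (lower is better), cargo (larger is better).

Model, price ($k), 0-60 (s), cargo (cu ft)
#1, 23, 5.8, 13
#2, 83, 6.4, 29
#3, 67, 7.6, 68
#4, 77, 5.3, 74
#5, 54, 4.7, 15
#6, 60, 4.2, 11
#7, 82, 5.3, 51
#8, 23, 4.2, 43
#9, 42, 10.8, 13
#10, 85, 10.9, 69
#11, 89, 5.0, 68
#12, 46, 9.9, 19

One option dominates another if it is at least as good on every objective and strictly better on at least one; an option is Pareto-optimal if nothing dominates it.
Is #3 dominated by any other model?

No

#1: worse on cargo (13 vs 68).
#2: worse on price (83 vs 67).
#4: worse on price (77 vs 67).
#5: worse on cargo (15 vs 68).
#6: worse on cargo (11 vs 68).
#7: worse on price (82 vs 67).
#8: worse on cargo (43 vs 68).
#9: worse on 0-60 (10.8 vs 7.6).
#10: worse on price (85 vs 67).
#11: worse on price (89 vs 67).
#12: worse on 0-60 (9.9 vs 7.6).
No option is at least as good as #3 on every objective and strictly better on one.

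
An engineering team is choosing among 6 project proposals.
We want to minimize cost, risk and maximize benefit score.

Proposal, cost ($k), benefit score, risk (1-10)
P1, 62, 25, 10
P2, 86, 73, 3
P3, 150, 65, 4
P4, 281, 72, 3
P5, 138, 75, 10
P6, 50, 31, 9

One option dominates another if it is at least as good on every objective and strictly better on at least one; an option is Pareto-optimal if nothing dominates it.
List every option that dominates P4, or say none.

P2

P2: cost 86≤281, benefit score 73≥72, risk 3≤3 — dominates P4.
Others (P1, P3, P5, P6) are each worse than P4 on at least one objective.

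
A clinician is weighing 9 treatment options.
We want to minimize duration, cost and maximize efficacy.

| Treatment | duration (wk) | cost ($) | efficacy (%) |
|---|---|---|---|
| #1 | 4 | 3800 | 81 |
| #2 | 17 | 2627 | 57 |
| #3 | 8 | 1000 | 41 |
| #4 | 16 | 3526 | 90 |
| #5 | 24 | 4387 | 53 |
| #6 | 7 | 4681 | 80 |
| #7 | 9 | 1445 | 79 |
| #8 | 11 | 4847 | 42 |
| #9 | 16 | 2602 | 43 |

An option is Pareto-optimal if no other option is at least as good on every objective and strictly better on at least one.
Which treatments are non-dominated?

#1, #3, #4, #7

#1: not dominated (best duration).
#2: dominated by #7 (duration 9≤17, cost 1445≤2627, efficacy 79≥57).
#3: not dominated (best cost).
#4: not dominated (best efficacy).
#5: dominated by #1 (duration 4≤24, cost 3800≤4387, efficacy 81≥53).
#6: dominated by #1 (duration 4≤7, cost 3800≤4681, efficacy 81≥80).
#7: not dominated.
#8: dominated by #1 (duration 4≤11, cost 3800≤4847, efficacy 81≥42).
#9: dominated by #7 (duration 9≤16, cost 1445≤2602, efficacy 79≥43).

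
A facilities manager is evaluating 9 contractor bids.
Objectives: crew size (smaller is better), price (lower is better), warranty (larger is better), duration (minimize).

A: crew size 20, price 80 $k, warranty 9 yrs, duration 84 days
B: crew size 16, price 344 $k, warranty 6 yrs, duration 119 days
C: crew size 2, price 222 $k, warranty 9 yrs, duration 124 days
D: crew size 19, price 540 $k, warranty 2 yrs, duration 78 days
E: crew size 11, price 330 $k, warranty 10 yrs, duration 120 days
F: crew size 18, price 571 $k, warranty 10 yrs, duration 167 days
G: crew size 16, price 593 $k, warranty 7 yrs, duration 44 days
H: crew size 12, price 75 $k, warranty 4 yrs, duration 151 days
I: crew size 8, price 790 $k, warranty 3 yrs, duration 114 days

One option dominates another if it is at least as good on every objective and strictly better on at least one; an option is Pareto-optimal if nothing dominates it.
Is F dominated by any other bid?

Yes

E vs F: crew size 11≤18, price 330≤571, warranty 10≥10, duration 120≤167 — E is at least as good on every objective and strictly better on at least one, so E dominates F.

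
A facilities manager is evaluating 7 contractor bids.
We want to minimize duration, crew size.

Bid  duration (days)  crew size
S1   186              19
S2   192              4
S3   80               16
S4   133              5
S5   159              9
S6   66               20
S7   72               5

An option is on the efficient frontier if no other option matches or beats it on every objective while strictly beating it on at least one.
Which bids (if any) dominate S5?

S4: duration 133≤159, crew size 5≤9 — dominates S5.
S7: duration 72≤159, crew size 5≤9 — dominates S5.
Others (S1, S2, S3, S6) are each worse than S5 on at least one objective.

S4, S7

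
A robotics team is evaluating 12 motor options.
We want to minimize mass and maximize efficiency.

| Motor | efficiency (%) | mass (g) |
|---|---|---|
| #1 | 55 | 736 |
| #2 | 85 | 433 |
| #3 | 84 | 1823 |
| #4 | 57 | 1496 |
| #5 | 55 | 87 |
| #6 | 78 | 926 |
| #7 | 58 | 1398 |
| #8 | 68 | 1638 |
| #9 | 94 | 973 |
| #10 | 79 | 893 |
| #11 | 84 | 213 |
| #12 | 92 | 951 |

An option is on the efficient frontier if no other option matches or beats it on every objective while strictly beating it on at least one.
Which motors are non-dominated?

#1: dominated by #2 (efficiency 85≥55, mass 433≤736).
#2: not dominated.
#3: dominated by #2 (efficiency 85≥84, mass 433≤1823).
#4: dominated by #2 (efficiency 85≥57, mass 433≤1496).
#5: not dominated (best mass).
#6: dominated by #2 (efficiency 85≥78, mass 433≤926).
#7: dominated by #2 (efficiency 85≥58, mass 433≤1398).
#8: dominated by #2 (efficiency 85≥68, mass 433≤1638).
#9: not dominated (best efficiency).
#10: dominated by #2 (efficiency 85≥79, mass 433≤893).
#11: not dominated.
#12: not dominated.

#2, #5, #9, #11, #12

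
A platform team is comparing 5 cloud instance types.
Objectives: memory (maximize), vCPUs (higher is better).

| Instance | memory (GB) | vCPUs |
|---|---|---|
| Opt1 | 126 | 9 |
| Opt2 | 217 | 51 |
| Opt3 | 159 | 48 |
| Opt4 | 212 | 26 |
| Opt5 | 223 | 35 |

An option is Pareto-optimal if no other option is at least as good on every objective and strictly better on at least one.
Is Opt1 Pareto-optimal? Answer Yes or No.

Opt2 vs Opt1: memory 217≥126, vCPUs 51≥9 — Opt2 is at least as good on every objective and strictly better on at least one, so Opt2 dominates Opt1.

No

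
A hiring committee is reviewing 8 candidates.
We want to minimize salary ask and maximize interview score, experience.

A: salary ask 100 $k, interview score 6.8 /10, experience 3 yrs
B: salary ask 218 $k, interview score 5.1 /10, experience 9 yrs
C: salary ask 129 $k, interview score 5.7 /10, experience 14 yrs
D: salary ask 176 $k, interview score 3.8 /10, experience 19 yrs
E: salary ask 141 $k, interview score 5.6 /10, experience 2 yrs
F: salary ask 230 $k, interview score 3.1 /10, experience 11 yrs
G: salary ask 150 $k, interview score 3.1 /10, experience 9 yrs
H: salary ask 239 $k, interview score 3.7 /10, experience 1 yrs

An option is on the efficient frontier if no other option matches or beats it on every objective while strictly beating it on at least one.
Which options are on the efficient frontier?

A: not dominated (best salary ask).
B: dominated by C (salary ask 129≤218, interview score 5.7≥5.1, experience 14≥9).
C: not dominated.
D: not dominated (best experience).
E: dominated by A (salary ask 100≤141, interview score 6.8≥5.6, experience 3≥2).
F: dominated by C (salary ask 129≤230, interview score 5.7≥3.1, experience 14≥11).
G: dominated by C (salary ask 129≤150, interview score 5.7≥3.1, experience 14≥9).
H: dominated by A (salary ask 100≤239, interview score 6.8≥3.7, experience 3≥1).

A, C, D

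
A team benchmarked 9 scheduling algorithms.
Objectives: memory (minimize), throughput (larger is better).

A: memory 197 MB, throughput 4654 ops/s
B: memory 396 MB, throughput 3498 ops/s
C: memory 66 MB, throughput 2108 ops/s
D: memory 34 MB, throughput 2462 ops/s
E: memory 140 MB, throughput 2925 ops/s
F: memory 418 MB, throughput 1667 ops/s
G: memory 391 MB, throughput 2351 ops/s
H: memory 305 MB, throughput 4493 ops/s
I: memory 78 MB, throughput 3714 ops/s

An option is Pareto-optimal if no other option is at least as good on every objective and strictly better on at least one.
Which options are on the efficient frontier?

A: not dominated (best throughput).
B: dominated by A (memory 197≤396, throughput 4654≥3498).
C: dominated by D (memory 34≤66, throughput 2462≥2108).
D: not dominated (best memory).
E: dominated by I (memory 78≤140, throughput 3714≥2925).
F: dominated by A (memory 197≤418, throughput 4654≥1667).
G: dominated by A (memory 197≤391, throughput 4654≥2351).
H: dominated by A (memory 197≤305, throughput 4654≥4493).
I: not dominated.

A, D, I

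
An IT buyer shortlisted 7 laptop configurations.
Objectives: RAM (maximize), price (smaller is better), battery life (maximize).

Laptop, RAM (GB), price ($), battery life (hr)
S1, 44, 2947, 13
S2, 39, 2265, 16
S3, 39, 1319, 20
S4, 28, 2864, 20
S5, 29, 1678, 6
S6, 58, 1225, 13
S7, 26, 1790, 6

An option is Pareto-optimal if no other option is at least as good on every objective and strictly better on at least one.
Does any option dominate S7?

S3 vs S7: RAM 39≥26, price 1319≤1790, battery life 20≥6 — S3 is at least as good on every objective and strictly better on at least one, so S3 dominates S7.

Yes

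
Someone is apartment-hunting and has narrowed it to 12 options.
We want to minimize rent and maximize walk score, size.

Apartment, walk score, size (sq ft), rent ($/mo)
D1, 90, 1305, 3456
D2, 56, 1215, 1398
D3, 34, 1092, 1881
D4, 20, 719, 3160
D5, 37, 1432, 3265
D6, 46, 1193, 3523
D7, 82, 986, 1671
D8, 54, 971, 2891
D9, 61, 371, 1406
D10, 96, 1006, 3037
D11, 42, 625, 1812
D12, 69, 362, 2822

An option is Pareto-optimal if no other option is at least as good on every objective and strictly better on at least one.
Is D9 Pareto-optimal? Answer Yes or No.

Yes

D1: worse on rent (3456 vs 1406).
D2: worse on walk score (56 vs 61).
D3: worse on walk score (34 vs 61).
D4: worse on walk score (20 vs 61).
D5: worse on walk score (37 vs 61).
D6: worse on walk score (46 vs 61).
D7: worse on rent (1671 vs 1406).
D8: worse on walk score (54 vs 61).
D10: worse on rent (3037 vs 1406).
D11: worse on walk score (42 vs 61).
D12: worse on size (362 vs 371).
No option is at least as good as D9 on every objective and strictly better on one.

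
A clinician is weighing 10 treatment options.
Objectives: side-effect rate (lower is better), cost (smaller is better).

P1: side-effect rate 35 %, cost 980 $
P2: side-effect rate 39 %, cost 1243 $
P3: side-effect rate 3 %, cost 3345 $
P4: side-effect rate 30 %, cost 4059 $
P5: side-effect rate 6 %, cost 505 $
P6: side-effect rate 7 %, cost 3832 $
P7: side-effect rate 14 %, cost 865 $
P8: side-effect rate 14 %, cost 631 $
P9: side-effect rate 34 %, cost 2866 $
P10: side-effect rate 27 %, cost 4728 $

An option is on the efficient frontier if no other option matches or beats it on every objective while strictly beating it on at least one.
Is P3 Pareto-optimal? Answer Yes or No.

Yes

P1: worse on side-effect rate (35 vs 3).
P2: worse on side-effect rate (39 vs 3).
P4: worse on side-effect rate (30 vs 3).
P5: worse on side-effect rate (6 vs 3).
P6: worse on side-effect rate (7 vs 3).
P7: worse on side-effect rate (14 vs 3).
P8: worse on side-effect rate (14 vs 3).
P9: worse on side-effect rate (34 vs 3).
P10: worse on side-effect rate (27 vs 3).
No option is at least as good as P3 on every objective and strictly better on one.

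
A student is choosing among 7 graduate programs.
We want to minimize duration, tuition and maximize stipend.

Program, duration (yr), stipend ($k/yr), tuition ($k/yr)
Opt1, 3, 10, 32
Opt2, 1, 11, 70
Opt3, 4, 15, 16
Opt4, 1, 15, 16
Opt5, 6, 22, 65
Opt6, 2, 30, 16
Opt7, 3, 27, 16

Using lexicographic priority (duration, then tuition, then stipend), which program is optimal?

Opt4

First minimize duration: best is 1, kept {Opt2, Opt4}.
Then minimize tuition: best is 16, kept {Opt4}.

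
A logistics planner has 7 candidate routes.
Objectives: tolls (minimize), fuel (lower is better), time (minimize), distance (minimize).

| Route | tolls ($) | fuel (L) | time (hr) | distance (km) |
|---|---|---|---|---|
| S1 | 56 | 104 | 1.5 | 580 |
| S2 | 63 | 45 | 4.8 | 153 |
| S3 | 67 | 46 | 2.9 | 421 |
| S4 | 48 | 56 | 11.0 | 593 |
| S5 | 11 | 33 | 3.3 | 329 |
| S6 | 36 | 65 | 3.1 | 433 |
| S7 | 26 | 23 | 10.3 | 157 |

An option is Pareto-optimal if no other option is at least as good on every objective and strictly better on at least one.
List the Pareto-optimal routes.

S1: not dominated (best time).
S2: not dominated (best distance).
S3: not dominated.
S4: dominated by S5 (tolls 11≤48, fuel 33≤56, time 3.3≤11.0, distance 329≤593).
S5: not dominated (best tolls).
S6: not dominated.
S7: not dominated (best fuel).

S1, S2, S3, S5, S6, S7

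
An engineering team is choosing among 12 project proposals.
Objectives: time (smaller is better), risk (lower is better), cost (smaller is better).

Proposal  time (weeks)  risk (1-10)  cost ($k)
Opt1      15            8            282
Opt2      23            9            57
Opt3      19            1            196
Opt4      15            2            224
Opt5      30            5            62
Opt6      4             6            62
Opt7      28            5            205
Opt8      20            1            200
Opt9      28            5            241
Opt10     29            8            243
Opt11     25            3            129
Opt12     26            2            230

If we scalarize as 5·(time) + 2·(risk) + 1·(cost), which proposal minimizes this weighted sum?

Opt1: 5·15 + 2·8 + 1·282 = 373
Opt2: 5·23 + 2·9 + 1·57 = 190
Opt3: 5·19 + 2·1 + 1·196 = 293
Opt4: 5·15 + 2·2 + 1·224 = 303
Opt5: 5·30 + 2·5 + 1·62 = 222
Opt6: 5·4 + 2·6 + 1·62 = 94
Opt7: 5·28 + 2·5 + 1·205 = 355
Opt8: 5·20 + 2·1 + 1·200 = 302
Opt9: 5·28 + 2·5 + 1·241 = 391
Opt10: 5·29 + 2·8 + 1·243 = 404
Opt11: 5·25 + 2·3 + 1·129 = 260
Opt12: 5·26 + 2·2 + 1·230 = 364
Lowest: Opt6 at 94.

Opt6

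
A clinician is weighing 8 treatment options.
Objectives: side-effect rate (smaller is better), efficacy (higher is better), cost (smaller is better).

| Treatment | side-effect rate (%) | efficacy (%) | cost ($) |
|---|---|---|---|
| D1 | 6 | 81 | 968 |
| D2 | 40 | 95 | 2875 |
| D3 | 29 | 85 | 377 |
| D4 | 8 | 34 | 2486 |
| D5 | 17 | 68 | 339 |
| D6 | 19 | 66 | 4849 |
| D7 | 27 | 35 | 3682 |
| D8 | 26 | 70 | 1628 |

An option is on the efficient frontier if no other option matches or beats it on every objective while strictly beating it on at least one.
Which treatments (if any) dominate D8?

D1: side-effect rate 6≤26, efficacy 81≥70, cost 968≤1628 — dominates D8.
Others (D2, D3, D4, D5, D6, D7) are each worse than D8 on at least one objective.

D1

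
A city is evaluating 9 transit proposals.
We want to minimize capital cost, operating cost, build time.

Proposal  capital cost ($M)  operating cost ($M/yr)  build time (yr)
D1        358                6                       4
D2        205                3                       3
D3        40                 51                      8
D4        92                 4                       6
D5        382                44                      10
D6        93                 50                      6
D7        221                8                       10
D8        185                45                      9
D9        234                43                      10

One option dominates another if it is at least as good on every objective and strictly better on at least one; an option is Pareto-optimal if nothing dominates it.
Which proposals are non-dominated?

D1: dominated by D2 (capital cost 205≤358, operating cost 3≤6, build time 3≤4).
D2: not dominated (best operating cost).
D3: not dominated (best capital cost).
D4: not dominated.
D5: dominated by D1 (capital cost 358≤382, operating cost 6≤44, build time 4≤10).
D6: dominated by D4 (capital cost 92≤93, operating cost 4≤50, build time 6≤6).
D7: dominated by D2 (capital cost 205≤221, operating cost 3≤8, build time 3≤10).
D8: dominated by D4 (capital cost 92≤185, operating cost 4≤45, build time 6≤9).
D9: dominated by D2 (capital cost 205≤234, operating cost 3≤43, build time 3≤10).

D2, D3, D4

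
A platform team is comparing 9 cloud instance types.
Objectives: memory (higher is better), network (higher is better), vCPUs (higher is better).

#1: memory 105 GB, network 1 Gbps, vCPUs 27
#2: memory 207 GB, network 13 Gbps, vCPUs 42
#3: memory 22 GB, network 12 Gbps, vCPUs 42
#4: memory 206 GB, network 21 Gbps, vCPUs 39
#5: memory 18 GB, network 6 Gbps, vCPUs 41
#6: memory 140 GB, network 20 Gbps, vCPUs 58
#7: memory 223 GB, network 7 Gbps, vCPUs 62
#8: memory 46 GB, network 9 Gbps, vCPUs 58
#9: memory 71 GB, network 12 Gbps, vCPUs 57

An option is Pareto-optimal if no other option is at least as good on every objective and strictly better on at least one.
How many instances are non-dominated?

#1: dominated by #2 (memory 207≥105, network 13≥1, vCPUs 42≥27).
#2: not dominated.
#3: dominated by #2 (memory 207≥22, network 13≥12, vCPUs 42≥42).
#4: not dominated (best network).
#5: dominated by #2 (memory 207≥18, network 13≥6, vCPUs 42≥41).
#6: not dominated.
#7: not dominated (best memory).
#8: dominated by #6 (memory 140≥46, network 20≥9, vCPUs 58≥58).
#9: dominated by #6 (memory 140≥71, network 20≥12, vCPUs 58≥57).
Pareto-optimal: #2, #4, #6, #7 → 4.

4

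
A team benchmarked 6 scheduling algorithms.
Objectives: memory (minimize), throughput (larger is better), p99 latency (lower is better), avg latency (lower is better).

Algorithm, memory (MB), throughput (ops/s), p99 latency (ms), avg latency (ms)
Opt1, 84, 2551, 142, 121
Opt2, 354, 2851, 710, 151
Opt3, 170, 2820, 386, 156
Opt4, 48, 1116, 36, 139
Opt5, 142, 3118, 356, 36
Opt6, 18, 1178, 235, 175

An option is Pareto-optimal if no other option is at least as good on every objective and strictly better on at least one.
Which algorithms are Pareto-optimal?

Opt1, Opt4, Opt5, Opt6

Opt1: not dominated.
Opt2: dominated by Opt5 (memory 142≤354, throughput 3118≥2851, p99 latency 356≤710, avg latency 36≤151).
Opt3: dominated by Opt5 (memory 142≤170, throughput 3118≥2820, p99 latency 356≤386, avg latency 36≤156).
Opt4: not dominated (best p99 latency).
Opt5: not dominated (best throughput).
Opt6: not dominated (best memory).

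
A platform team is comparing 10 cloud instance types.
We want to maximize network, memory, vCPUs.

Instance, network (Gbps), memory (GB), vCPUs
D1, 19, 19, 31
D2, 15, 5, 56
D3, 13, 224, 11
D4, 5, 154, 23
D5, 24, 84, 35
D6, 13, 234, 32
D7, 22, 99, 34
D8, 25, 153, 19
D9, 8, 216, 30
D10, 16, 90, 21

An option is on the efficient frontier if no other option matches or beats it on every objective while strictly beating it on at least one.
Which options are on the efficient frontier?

D2, D5, D6, D7, D8

D1: dominated by D5 (network 24≥19, memory 84≥19, vCPUs 35≥31).
D2: not dominated (best vCPUs).
D3: dominated by D6 (network 13≥13, memory 234≥224, vCPUs 32≥11).
D4: dominated by D6 (network 13≥5, memory 234≥154, vCPUs 32≥23).
D5: not dominated.
D6: not dominated (best memory).
D7: not dominated.
D8: not dominated (best network).
D9: dominated by D6 (network 13≥8, memory 234≥216, vCPUs 32≥30).
D10: dominated by D7 (network 22≥16, memory 99≥90, vCPUs 34≥21).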